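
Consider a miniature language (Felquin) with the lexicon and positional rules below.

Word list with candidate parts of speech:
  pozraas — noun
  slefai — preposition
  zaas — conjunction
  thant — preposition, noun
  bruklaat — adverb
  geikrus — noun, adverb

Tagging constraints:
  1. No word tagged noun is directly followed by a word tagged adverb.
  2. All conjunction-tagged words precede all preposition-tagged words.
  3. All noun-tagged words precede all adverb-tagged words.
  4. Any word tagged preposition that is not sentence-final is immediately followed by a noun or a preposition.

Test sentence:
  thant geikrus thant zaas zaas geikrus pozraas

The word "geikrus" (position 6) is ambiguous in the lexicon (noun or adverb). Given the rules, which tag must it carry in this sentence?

noun

Candidates per position — 1:thant {preposition,noun}; 2:geikrus {noun,adverb}; 3:thant {preposition,noun}; 4:zaas {conjunction}; 5:zaas {conjunction}; 6:geikrus {noun,adverb}; 7:pozraas {noun}.
Word 1 cannot be preposition — rule 2 would then fail for every completion. It is noun.
Word 2 cannot be adverb — rule 1 would then fail for every completion. It is noun.
Word 3 cannot be preposition — rule 2 would then fail for every completion. It is noun.
Word 6 cannot be adverb — rule 3 would then fail for every completion. It is noun.
The only consistent sequence is: noun noun noun conjunction conjunction noun noun.
Rule-by-rule: rule 1 ✓; rule 2 ✓; rule 3 ✓; rule 4 ✓.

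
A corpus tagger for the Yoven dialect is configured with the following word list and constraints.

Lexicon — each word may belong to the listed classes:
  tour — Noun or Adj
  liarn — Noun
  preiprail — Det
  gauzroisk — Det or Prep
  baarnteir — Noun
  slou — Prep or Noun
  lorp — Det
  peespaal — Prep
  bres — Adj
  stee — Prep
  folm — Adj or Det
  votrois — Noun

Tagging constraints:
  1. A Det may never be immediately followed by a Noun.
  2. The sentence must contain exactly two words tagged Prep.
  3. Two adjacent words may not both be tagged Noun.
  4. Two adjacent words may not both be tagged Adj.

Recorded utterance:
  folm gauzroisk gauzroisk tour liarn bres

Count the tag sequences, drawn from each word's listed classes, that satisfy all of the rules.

Candidates per position — 1:folm {Adj,Det}; 2:gauzroisk {Det,Prep}; 3:gauzroisk {Det,Prep}; 4:tour {Noun,Adj}; 5:liarn {Noun}; 6:bres {Adj}.
There are 16 candidate sequences in total.
The sequences that satisfy every rule: Adj Prep Prep Adj Noun Adj; Det Prep Prep Adj Noun Adj.
Count = 2.

2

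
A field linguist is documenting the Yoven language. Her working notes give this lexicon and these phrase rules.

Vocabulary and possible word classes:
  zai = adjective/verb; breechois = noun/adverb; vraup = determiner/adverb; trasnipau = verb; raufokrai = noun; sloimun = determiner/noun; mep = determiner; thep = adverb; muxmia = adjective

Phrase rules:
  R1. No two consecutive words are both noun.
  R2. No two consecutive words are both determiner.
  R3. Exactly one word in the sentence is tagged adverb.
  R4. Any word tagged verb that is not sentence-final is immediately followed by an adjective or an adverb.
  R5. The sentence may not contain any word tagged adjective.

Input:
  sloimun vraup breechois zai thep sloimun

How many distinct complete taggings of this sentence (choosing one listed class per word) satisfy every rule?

Candidates per position — 1:sloimun {determiner,noun}; 2:vraup {determiner,adverb}; 3:breechois {noun,adverb}; 4:zai {adjective,verb}; 5:thep {adverb}; 6:sloimun {determiner,noun}.
There are 32 candidate sequences in total.
The sequences that satisfy every rule: noun determiner noun verb adverb determiner; noun determiner noun verb adverb noun.
Count = 2.

2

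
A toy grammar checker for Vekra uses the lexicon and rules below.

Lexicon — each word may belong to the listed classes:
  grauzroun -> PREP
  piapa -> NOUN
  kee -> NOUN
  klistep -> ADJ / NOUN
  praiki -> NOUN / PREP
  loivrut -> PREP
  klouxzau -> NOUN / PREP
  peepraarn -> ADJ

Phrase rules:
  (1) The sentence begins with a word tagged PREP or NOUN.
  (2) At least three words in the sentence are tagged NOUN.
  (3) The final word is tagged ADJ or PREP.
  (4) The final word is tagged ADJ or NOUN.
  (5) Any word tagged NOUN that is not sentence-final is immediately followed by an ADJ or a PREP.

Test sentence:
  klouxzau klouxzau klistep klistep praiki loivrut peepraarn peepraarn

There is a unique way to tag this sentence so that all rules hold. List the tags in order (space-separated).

NOUN PREP NOUN ADJ NOUN PREP ADJ ADJ

Candidates per position — 1:klouxzau {NOUN,PREP}; 2:klouxzau {NOUN,PREP}; 3:klistep {ADJ,NOUN}; 4:klistep {ADJ,NOUN}; 5:praiki {NOUN,PREP}; 6:loivrut {PREP}; 7:peepraarn {ADJ}; 8:peepraarn {ADJ}.
The remaining ambiguous positions (1, 2, 3, 4, 5) are resolved jointly — only one combination satisfies every rule.
That leaves exactly one tagging: NOUN PREP NOUN ADJ NOUN PREP ADJ ADJ.
Verifying each rule — rule 1 ✓; rule 2 ✓; rule 3 ✓; rule 4 ✓; rule 5 ✓.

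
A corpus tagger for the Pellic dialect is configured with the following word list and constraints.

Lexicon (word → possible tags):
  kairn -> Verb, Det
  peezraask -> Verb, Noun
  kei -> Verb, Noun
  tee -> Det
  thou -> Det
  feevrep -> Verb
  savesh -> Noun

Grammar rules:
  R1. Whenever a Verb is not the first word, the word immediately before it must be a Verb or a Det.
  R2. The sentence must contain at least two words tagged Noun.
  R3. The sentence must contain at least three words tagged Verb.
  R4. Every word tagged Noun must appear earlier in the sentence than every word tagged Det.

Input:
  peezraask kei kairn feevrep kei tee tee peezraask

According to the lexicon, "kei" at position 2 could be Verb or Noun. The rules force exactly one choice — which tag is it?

Candidates per position — 1:peezraask {Verb,Noun}; 2:kei {Verb,Noun}; 3:kairn {Verb,Det}; 4:feevrep {Verb}; 5:kei {Verb,Noun}; 6:tee {Det}; 7:tee {Det}; 8:peezraask {Verb,Noun}.
Word 8 cannot be Noun — rule 4 would then fail for every completion. It is Verb.
Position 2: the remaining choice is settled jointly with positions 1, 3, 5 — only Noun at position 2 is part of a tagging that satisfies every rule.
The unique satisfying tagging is: Noun Noun Det Verb Verb Det Det Verb.
Checking: rule 1 holds; rule 2 holds; rule 3 holds; rule 4 holds.

Noun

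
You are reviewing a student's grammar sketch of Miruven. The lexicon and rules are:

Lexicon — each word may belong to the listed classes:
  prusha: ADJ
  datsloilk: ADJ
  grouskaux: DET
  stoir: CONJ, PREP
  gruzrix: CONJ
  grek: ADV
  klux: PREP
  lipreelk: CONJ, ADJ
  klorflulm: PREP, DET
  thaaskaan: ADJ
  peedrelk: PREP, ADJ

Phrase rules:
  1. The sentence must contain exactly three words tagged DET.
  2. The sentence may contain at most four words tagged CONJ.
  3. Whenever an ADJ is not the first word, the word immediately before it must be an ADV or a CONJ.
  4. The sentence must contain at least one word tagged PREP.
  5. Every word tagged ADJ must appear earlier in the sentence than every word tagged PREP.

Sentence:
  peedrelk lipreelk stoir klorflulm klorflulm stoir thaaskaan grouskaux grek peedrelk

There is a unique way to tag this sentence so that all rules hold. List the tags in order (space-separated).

Candidates per position — 1:peedrelk {PREP,ADJ}; 2:lipreelk {CONJ,ADJ}; 3:stoir {CONJ,PREP}; 4:klorflulm {PREP,DET}; 5:klorflulm {PREP,DET}; 6:stoir {CONJ,PREP}; 7:thaaskaan {ADJ}; 8:grouskaux {DET}; 9:grek {ADV}; 10:peedrelk {PREP,ADJ}.
If word 1 were PREP, no tagging could satisfy rule 5; so word 1 is ADJ.
If word 2 were ADJ, no tagging could satisfy rule 3; so word 2 is CONJ.
If word 3 were PREP, no tagging could satisfy rule 5; so word 3 is CONJ.
If word 4 were PREP, no tagging could satisfy rule 1; so word 4 is DET.
If word 5 were PREP, no tagging could satisfy rule 1; so word 5 is DET.
If word 6 were PREP, no tagging could satisfy rule 3; so word 6 is CONJ.
If word 10 were ADJ, no tagging could satisfy rule 4; so word 10 is PREP.
That leaves exactly one tagging: ADJ CONJ CONJ DET DET CONJ ADJ DET ADV PREP.
Check: rule 1 satisfied; rule 2 satisfied; rule 3 satisfied; rule 4 satisfied; rule 5 satisfied.

ADJ CONJ CONJ DET DET CONJ ADJ DET ADV PREP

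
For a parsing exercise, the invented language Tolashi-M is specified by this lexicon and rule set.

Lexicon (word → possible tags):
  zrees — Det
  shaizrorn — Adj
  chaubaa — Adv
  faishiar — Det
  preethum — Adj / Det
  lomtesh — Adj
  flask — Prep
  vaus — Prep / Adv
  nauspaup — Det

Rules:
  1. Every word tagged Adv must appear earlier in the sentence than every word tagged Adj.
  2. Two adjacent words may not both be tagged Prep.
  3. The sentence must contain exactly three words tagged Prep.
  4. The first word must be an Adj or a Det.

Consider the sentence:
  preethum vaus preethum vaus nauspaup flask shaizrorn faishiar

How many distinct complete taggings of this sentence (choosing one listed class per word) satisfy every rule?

4

Candidates per position — 1:preethum {Adj,Det}; 2:vaus {Prep,Adv}; 3:preethum {Adj,Det}; 4:vaus {Prep,Adv}; 5:nauspaup {Det}; 6:flask {Prep}; 7:shaizrorn {Adj}; 8:faishiar {Det}.
There are 16 candidate sequences in total.
The sequences that satisfy every rule: Adj Prep Adj Prep Det Prep Adj Det; Adj Prep Det Prep Det Prep Adj Det; Det Prep Adj Prep Det Prep Adj Det; Det Prep Det Prep Det Prep Adj Det.
Count = 4.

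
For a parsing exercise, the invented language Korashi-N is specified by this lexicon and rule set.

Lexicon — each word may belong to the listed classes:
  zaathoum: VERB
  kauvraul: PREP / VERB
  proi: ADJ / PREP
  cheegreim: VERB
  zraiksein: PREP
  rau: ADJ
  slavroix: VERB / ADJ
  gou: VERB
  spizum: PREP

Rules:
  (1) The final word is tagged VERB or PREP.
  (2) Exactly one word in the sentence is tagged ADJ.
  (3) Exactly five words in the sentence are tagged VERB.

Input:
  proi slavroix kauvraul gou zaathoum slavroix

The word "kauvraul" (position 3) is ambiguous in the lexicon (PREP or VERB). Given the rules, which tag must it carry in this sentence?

Candidates per position — 1:proi {ADJ,PREP}; 2:slavroix {VERB,ADJ}; 3:kauvraul {PREP,VERB}; 4:gou {VERB}; 5:zaathoum {VERB}; 6:slavroix {VERB,ADJ}.
Position 2: ADJ is ruled out by rule 3; that leaves VERB.
Position 3: PREP is ruled out by rule 3; that leaves VERB.
Position 6: ADJ is ruled out by rule 1; that leaves VERB.
Position 1: PREP is ruled out by rule 2; that leaves ADJ.
The only consistent sequence is: ADJ VERB VERB VERB VERB VERB.
Rule-by-rule: rule 1 holds; rule 2 holds; rule 3 holds.

VERB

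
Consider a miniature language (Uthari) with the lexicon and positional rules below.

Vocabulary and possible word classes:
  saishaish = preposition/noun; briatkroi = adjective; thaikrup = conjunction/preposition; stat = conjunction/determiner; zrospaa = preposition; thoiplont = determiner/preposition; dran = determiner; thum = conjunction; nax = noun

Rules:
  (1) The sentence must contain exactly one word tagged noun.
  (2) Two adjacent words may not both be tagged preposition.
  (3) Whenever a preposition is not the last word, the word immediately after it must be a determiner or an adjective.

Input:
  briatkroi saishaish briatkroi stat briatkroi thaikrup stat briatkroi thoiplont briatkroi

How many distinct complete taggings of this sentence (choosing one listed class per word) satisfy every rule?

12

Candidates per position — 1:briatkroi {adjective}; 2:saishaish {preposition,noun}; 3:briatkroi {adjective}; 4:stat {conjunction,determiner}; 5:briatkroi {adjective}; 6:thaikrup {conjunction,preposition}; 7:stat {conjunction,determiner}; 8:briatkroi {adjective}; 9:thoiplont {determiner,preposition}; 10:briatkroi {adjective}.
There are 32 candidate sequences in total.
Checking each against the rules leaves 12 sequences.
Count = 12.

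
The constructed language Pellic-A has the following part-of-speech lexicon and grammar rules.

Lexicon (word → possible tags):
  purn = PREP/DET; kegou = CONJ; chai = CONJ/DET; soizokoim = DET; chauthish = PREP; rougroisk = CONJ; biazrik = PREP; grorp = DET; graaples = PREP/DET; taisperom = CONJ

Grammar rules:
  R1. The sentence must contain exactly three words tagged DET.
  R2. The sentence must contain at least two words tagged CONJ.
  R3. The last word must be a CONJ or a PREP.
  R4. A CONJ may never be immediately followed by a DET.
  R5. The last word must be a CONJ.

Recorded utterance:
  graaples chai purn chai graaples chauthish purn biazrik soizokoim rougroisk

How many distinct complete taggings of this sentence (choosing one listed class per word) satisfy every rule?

Candidates per position — 1:graaples {PREP,DET}; 2:chai {CONJ,DET}; 3:purn {PREP,DET}; 4:chai {CONJ,DET}; 5:graaples {PREP,DET}; 6:chauthish {PREP}; 7:purn {PREP,DET}; 8:biazrik {PREP}; 9:soizokoim {DET}; 10:rougroisk {CONJ}.
There are 64 candidate sequences in total.
Checking each against the rules leaves 7 sequences.
Count = 7.

7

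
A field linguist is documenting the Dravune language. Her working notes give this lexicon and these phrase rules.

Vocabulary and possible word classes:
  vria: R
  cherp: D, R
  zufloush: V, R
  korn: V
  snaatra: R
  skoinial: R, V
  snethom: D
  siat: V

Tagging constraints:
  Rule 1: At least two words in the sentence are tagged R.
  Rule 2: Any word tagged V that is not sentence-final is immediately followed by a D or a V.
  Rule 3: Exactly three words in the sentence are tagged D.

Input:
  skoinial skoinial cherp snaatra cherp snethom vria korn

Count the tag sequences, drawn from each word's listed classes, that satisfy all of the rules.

Candidates per position — 1:skoinial {R,V}; 2:skoinial {R,V}; 3:cherp {D,R}; 4:snaatra {R}; 5:cherp {D,R}; 6:snethom {D}; 7:vria {R}; 8:korn {V}.
There are 16 candidate sequences in total.
The sequences that satisfy every rule: R R D R D D R V; R V D R D D R V; V V D R D D R V.
Count = 3.

3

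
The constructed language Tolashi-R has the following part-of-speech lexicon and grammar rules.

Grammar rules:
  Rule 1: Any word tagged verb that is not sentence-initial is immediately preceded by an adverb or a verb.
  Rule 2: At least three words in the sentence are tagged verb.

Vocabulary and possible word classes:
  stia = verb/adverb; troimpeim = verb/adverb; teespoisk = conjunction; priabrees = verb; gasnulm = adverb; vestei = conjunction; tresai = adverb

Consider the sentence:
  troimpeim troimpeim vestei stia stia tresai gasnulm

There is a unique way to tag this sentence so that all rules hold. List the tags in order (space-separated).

Candidates per position — 1:troimpeim {verb,adverb}; 2:troimpeim {verb,adverb}; 3:vestei {conjunction}; 4:stia {verb,adverb}; 5:stia {verb,adverb}; 6:tresai {adverb}; 7:gasnulm {adverb}.
Position 4: verb is ruled out by rule 1; that leaves adverb.
Position 5: adverb is ruled out by rule 2; that leaves verb.
Position 1: adverb is ruled out by rule 2; that leaves verb.
Position 2: adverb is ruled out by rule 2; that leaves verb.
That leaves exactly one tagging: verb verb conjunction adverb verb adverb adverb.
Rule-by-rule: rule 1 ok; rule 2 ok.

verb verb conjunction adverb verb adverb adverb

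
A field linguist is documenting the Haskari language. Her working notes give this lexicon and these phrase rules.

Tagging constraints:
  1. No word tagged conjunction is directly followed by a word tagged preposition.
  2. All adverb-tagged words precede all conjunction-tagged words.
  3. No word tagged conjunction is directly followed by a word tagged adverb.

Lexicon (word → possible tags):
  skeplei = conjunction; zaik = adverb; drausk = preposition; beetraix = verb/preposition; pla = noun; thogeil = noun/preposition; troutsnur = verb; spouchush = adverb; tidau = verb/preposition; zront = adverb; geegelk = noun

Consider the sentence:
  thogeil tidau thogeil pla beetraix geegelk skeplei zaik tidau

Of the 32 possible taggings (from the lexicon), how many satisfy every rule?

Candidates per position — 1:thogeil {noun,preposition}; 2:tidau {verb,preposition}; 3:thogeil {noun,preposition}; 4:pla {noun}; 5:beetraix {verb,preposition}; 6:geegelk {noun}; 7:skeplei {conjunction}; 8:zaik {adverb}; 9:tidau {verb,preposition}.
There are 32 candidate sequences in total.
Rule 2 cannot be satisfied by any choice of tags from the lexicon.
So there is no consistent tagging.
Count = 0.

0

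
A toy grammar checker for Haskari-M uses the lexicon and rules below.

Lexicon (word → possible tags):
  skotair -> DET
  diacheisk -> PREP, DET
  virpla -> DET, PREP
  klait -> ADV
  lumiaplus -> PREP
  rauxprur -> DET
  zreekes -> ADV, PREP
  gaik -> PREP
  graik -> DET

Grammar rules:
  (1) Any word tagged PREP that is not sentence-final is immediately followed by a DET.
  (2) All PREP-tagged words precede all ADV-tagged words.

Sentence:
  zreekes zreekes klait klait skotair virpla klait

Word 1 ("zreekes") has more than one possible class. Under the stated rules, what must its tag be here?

Candidates per position — 1:zreekes {ADV,PREP}; 2:zreekes {ADV,PREP}; 3:klait {ADV}; 4:klait {ADV}; 5:skotair {DET}; 6:virpla {DET,PREP}; 7:klait {ADV}.
Word 1 cannot be PREP — rule 1 would then fail for every completion. It is ADV.
Word 2 cannot be PREP — rule 1 would then fail for every completion. It is ADV.
Word 6 cannot be PREP — rule 1 would then fail for every completion. It is DET.
The unique satisfying tagging is: ADV ADV ADV ADV DET DET ADV.
Checking: rule 1 satisfied; rule 2 satisfied.

ADV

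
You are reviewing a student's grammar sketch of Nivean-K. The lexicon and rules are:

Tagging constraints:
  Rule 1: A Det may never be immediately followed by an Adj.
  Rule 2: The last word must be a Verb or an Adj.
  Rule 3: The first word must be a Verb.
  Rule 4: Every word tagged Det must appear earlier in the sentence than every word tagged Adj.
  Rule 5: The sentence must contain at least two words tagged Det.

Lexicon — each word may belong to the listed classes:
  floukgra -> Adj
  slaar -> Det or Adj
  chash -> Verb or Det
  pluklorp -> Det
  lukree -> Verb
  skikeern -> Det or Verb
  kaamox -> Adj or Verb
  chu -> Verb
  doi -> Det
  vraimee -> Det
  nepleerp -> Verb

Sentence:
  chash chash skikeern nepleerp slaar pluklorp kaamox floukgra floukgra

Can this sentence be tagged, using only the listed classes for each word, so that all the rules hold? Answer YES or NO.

YES

Candidates per position — 1:chash {Verb,Det}; 2:chash {Verb,Det}; 3:skikeern {Det,Verb}; 4:nepleerp {Verb}; 5:slaar {Det,Adj}; 6:pluklorp {Det}; 7:kaamox {Adj,Verb}; 8:floukgra {Adj}; 9:floukgra {Adj}.
One satisfying assignment: Verb Verb Verb Verb Det Det Verb Adj Adj.
Verifying each rule — rule 1 ok; rule 2 ok; rule 3 ok; rule 4 ok; rule 5 ok.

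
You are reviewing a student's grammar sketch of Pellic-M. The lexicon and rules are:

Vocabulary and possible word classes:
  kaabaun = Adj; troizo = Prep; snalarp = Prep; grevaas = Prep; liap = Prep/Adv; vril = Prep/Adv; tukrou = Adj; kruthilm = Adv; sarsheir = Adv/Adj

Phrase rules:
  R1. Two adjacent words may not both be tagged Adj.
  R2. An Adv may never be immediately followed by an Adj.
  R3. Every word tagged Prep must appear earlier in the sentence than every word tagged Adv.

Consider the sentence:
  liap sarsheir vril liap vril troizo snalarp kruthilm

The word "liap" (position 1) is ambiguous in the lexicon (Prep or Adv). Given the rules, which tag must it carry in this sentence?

Prep

Candidates per position — 1:liap {Prep,Adv}; 2:sarsheir {Adv,Adj}; 3:vril {Prep,Adv}; 4:liap {Prep,Adv}; 5:vril {Prep,Adv}; 6:troizo {Prep}; 7:snalarp {Prep}; 8:kruthilm {Adv}.
Word 1 cannot be Adv — rule 3 would then fail for every completion. It is Prep.
Word 2 cannot be Adv — rule 3 would then fail for every completion. It is Adj.
Word 3 cannot be Adv — rule 3 would then fail for every completion. It is Prep.
Word 4 cannot be Adv — rule 3 would then fail for every completion. It is Prep.
Word 5 cannot be Adv — rule 3 would then fail for every completion. It is Prep.
The unique satisfying tagging is: Prep Adj Prep Prep Prep Prep Prep Adv.
Rule-by-rule: rule 1 ✓; rule 2 ✓; rule 3 ✓.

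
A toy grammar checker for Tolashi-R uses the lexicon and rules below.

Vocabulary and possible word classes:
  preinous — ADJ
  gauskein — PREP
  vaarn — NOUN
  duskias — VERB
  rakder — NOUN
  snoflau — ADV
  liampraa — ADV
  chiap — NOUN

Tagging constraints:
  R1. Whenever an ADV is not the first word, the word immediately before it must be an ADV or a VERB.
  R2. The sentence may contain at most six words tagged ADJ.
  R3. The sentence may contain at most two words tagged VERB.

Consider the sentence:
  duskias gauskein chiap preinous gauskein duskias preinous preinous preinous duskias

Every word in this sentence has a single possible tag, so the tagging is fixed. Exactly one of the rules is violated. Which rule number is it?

3

Fixed tagging: VERB PREP NOUN ADJ PREP VERB ADJ ADJ ADJ VERB.
Applying the rules: R1 holds, R2 holds, R3 violated.
Only rule 3 fails.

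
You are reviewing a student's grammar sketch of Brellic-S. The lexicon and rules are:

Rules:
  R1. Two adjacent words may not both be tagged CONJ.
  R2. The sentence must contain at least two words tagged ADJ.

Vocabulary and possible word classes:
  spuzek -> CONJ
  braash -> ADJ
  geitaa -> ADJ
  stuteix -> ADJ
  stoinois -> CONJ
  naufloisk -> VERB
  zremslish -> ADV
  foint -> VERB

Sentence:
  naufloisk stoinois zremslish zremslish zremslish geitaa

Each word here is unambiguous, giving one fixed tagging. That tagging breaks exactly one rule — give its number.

2

Fixed tagging: VERB CONJ ADV ADV ADV ADJ.
Checking each rule: R1 pass, R2 fail.
Only rule 2 fails.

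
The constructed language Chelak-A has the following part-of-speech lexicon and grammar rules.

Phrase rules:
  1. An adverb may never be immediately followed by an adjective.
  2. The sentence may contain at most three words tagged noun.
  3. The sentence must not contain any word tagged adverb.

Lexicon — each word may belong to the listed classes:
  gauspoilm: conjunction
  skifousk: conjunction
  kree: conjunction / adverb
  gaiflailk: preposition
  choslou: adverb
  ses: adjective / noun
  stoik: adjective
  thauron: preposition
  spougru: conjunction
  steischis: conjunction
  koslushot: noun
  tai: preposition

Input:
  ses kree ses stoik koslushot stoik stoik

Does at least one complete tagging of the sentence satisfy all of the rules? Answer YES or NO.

YES

Candidates per position — 1:ses {adjective,noun}; 2:kree {conjunction,adverb}; 3:ses {adjective,noun}; 4:stoik {adjective}; 5:koslushot {noun}; 6:stoik {adjective}; 7:stoik {adjective}.
One satisfying assignment: noun conjunction noun adjective noun adjective adjective.
Checking: rule 1 ok; rule 2 ok; rule 3 ok.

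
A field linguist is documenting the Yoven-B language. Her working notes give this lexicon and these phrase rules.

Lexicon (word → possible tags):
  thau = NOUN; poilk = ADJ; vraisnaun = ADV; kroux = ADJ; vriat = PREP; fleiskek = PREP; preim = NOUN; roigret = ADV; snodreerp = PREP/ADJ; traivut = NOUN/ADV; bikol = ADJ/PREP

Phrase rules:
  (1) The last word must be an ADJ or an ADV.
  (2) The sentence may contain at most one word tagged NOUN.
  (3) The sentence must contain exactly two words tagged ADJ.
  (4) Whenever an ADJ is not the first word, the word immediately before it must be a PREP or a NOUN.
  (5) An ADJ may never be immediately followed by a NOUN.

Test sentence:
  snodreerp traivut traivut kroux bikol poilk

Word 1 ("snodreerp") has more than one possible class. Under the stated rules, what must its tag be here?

Candidates per position — 1:snodreerp {PREP,ADJ}; 2:traivut {NOUN,ADV}; 3:traivut {NOUN,ADV}; 4:kroux {ADJ}; 5:bikol {ADJ,PREP}; 6:poilk {ADJ}.
Position 1: tagging it ADJ would leave rule 3 unsatisfiable, so it must be PREP.
Position 3: tagging it ADV would leave rule 4 unsatisfiable, so it must be NOUN.
Position 5: tagging it ADJ would leave rule 3 unsatisfiable, so it must be PREP.
Position 2: tagging it NOUN would leave rule 2 unsatisfiable, so it must be ADV.
The unique satisfying tagging is: PREP ADV NOUN ADJ PREP ADJ.
Check: rule 1 ok; rule 2 ok; rule 3 ok; rule 4 ok; rule 5 ok.

PREP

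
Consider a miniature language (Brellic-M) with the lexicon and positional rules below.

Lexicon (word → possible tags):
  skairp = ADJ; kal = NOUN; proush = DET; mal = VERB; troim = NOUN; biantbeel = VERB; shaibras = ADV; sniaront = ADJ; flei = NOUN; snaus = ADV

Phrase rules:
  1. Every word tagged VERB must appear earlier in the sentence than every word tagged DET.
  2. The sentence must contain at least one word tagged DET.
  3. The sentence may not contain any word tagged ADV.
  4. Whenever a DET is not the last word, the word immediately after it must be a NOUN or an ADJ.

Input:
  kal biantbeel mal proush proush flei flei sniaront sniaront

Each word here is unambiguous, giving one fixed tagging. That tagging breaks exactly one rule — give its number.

4

Fixed tagging: NOUN VERB VERB DET DET NOUN NOUN ADJ ADJ.
Checking each rule: R1 holds, R2 holds, R3 holds, R4 violated.
Only rule 4 fails.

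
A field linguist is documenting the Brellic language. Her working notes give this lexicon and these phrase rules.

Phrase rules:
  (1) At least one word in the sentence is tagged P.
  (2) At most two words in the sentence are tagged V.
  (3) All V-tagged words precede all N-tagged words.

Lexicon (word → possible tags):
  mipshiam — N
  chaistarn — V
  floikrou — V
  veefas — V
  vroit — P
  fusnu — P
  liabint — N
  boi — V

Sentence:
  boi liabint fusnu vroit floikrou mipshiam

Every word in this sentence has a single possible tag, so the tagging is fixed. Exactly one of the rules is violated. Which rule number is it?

Fixed tagging: V N P P V N.
Checking each rule: R1 ok, R2 ok, R3 fails.
Only rule 3 fails.

3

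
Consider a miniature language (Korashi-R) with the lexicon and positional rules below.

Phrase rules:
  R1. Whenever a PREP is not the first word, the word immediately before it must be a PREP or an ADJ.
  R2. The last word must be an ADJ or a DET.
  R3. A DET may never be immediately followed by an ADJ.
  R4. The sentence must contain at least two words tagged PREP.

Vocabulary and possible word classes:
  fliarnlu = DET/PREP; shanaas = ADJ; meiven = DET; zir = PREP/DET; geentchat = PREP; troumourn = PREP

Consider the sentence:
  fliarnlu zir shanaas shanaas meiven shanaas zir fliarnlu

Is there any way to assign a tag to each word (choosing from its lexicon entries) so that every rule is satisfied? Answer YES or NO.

Candidates per position — 1:fliarnlu {DET,PREP}; 2:zir {PREP,DET}; 3:shanaas {ADJ}; 4:shanaas {ADJ}; 5:meiven {DET}; 6:shanaas {ADJ}; 7:zir {PREP,DET}; 8:fliarnlu {DET,PREP}.
Rule 3 cannot be satisfied by any choice of tags from the lexicon.
So there is no consistent tagging.

NO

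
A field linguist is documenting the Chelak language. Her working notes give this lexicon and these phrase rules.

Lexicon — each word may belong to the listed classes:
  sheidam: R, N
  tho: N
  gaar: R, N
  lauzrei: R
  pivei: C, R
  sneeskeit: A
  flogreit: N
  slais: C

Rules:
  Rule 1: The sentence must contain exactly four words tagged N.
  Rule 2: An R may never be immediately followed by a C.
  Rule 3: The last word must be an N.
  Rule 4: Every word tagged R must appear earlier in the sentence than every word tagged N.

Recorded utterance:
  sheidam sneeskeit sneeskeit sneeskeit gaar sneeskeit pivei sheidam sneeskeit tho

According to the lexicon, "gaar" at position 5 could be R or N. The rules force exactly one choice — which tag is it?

N

Candidates per position — 1:sheidam {R,N}; 2:sneeskeit {A}; 3:sneeskeit {A}; 4:sneeskeit {A}; 5:gaar {R,N}; 6:sneeskeit {A}; 7:pivei {C,R}; 8:sheidam {R,N}; 9:sneeskeit {A}; 10:tho {N}.
Position 1: tagging it R would leave rule 1 unsatisfiable, so it must be N.
Position 5: tagging it R would leave rule 1 unsatisfiable, so it must be N.
Position 7: tagging it R would leave rule 4 unsatisfiable, so it must be C.
Position 8: tagging it R would leave rule 1 unsatisfiable, so it must be N.
The only consistent sequence is: N A A A N A C N A N.
Rule-by-rule: rule 1 holds; rule 2 holds; rule 3 holds; rule 4 holds.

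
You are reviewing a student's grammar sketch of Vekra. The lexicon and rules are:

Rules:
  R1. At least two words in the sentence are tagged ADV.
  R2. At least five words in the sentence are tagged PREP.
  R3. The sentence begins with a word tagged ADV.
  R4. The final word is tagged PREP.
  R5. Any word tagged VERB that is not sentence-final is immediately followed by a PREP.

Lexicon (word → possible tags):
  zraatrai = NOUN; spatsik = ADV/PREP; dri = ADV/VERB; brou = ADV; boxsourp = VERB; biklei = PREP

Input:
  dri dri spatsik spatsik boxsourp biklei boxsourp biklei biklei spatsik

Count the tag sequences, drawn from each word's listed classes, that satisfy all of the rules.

Candidates per position — 1:dri {ADV,VERB}; 2:dri {ADV,VERB}; 3:spatsik {ADV,PREP}; 4:spatsik {ADV,PREP}; 5:boxsourp {VERB}; 6:biklei {PREP}; 7:boxsourp {VERB}; 8:biklei {PREP}; 9:biklei {PREP}; 10:spatsik {ADV,PREP}.
There are 32 candidate sequences in total.
The sequences that satisfy every rule: ADV ADV ADV PREP VERB PREP VERB PREP PREP PREP; ADV ADV PREP ADV VERB PREP VERB PREP PREP PREP; ADV ADV PREP PREP VERB PREP VERB PREP PREP PREP; ADV VERB PREP ADV VERB PREP VERB PREP PREP PREP.
Count = 4.

4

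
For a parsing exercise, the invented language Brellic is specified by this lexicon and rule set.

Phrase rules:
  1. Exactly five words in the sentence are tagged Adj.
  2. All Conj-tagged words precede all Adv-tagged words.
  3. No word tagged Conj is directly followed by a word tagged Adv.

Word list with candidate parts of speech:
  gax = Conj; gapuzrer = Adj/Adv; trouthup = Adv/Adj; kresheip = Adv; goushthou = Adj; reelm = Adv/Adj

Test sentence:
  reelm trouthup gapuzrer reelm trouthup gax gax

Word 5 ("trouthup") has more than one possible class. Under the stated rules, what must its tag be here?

Adj

Candidates per position — 1:reelm {Adv,Adj}; 2:trouthup {Adv,Adj}; 3:gapuzrer {Adj,Adv}; 4:reelm {Adv,Adj}; 5:trouthup {Adv,Adj}; 6:gax {Conj}; 7:gax {Conj}.
Position 1: tagging it Adv would leave rule 1 unsatisfiable, so it must be Adj.
Position 2: tagging it Adv would leave rule 1 unsatisfiable, so it must be Adj.
Position 3: tagging it Adv would leave rule 1 unsatisfiable, so it must be Adj.
Position 4: tagging it Adv would leave rule 1 unsatisfiable, so it must be Adj.
Position 5: tagging it Adv would leave rule 1 unsatisfiable, so it must be Adj.
The only consistent sequence is: Adj Adj Adj Adj Adj Conj Conj.
Check: rule 1 holds; rule 2 holds; rule 3 holds.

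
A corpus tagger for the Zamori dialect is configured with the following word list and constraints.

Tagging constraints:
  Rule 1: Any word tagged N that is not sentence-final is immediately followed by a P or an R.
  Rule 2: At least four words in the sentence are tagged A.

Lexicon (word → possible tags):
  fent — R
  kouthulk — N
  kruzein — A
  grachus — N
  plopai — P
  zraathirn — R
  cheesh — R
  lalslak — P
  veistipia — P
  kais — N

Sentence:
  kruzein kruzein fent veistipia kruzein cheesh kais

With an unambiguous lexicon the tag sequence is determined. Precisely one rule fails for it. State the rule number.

2

Fixed tagging: A A R P A R N.
Checking each rule: R1 holds, R2 violated.
Only rule 2 fails.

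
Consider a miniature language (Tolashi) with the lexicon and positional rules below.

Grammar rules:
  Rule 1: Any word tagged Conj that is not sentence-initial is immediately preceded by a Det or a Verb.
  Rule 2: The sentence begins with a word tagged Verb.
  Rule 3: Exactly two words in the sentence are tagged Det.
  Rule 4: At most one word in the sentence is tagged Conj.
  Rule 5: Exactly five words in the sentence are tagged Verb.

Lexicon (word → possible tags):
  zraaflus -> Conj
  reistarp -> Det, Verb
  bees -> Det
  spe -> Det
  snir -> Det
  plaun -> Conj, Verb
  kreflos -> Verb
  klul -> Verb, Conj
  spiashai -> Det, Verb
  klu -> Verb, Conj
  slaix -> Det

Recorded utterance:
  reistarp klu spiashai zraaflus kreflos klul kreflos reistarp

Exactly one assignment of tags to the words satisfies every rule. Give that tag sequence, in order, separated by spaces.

Candidates per position — 1:reistarp {Det,Verb}; 2:klu {Verb,Conj}; 3:spiashai {Det,Verb}; 4:zraaflus {Conj}; 5:kreflos {Verb}; 6:klul {Verb,Conj}; 7:kreflos {Verb}; 8:reistarp {Det,Verb}.
If word 1 were Det, no tagging could satisfy rule 2; so word 1 is Verb.
If word 2 were Conj, no tagging could satisfy rule 4; so word 2 is Verb.
If word 3 were Verb, no tagging could satisfy rule 3; so word 3 is Det.
If word 6 were Conj, no tagging could satisfy rule 4; so word 6 is Verb.
If word 8 were Verb, no tagging could satisfy rule 3; so word 8 is Det.
So the tagging must be: Verb Verb Det Conj Verb Verb Verb Det.
Check: rule 1 ✓; rule 2 ✓; rule 3 ✓; rule 4 ✓; rule 5 ✓.

Verb Verb Det Conj Verb Verb Verb Det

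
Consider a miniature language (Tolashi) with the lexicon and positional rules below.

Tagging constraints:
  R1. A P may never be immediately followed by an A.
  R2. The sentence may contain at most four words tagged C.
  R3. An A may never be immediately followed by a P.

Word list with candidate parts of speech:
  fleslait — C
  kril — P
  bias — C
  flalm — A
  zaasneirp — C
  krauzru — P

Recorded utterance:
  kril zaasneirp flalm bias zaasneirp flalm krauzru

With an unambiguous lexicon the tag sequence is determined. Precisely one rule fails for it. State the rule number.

Fixed tagging: P C A C C A P.
Checking each rule: R1 holds, R2 holds, R3 violated.
Only rule 3 fails.

3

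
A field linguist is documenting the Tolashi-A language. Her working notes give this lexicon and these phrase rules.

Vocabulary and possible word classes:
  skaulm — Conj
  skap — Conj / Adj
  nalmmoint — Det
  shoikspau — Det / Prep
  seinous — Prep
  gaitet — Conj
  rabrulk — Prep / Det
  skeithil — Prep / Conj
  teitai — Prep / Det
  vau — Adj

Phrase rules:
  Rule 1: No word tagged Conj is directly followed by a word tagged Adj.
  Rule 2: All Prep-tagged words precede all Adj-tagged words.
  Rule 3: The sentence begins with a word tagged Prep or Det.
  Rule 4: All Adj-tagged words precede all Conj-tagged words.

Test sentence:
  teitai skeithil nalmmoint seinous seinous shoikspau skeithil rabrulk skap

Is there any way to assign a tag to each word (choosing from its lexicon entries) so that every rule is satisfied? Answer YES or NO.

Candidates per position — 1:teitai {Prep,Det}; 2:skeithil {Prep,Conj}; 3:nalmmoint {Det}; 4:seinous {Prep}; 5:seinous {Prep}; 6:shoikspau {Det,Prep}; 7:skeithil {Prep,Conj}; 8:rabrulk {Prep,Det}; 9:skap {Conj,Adj}.
One satisfying assignment: Det Prep Det Prep Prep Det Prep Det Adj.
Rule-by-rule: rule 1 holds; rule 2 holds; rule 3 holds; rule 4 holds.

YES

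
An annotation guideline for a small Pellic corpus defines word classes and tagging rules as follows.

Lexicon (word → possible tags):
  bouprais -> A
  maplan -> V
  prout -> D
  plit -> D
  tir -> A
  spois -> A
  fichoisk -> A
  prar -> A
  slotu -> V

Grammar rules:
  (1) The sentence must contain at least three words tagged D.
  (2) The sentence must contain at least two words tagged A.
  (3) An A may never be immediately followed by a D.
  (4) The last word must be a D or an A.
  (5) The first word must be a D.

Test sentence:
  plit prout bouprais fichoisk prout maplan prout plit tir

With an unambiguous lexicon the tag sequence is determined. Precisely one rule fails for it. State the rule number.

3

Fixed tagging: D D A A D V D D A.
Checking each rule: R1 ok, R2 ok, R3 fails, R4 ok, R5 ok.
Only rule 3 fails.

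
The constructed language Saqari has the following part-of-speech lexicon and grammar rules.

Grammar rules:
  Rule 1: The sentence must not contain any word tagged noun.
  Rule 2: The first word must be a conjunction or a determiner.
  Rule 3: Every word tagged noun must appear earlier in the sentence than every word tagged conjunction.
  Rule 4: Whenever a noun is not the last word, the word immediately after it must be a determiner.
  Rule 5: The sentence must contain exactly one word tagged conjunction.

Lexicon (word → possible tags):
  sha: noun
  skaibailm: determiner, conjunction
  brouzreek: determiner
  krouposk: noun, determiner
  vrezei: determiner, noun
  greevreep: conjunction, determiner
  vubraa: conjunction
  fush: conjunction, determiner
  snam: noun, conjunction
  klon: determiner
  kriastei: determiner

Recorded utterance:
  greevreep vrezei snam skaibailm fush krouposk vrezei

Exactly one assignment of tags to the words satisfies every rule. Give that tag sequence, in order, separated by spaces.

Candidates per position — 1:greevreep {conjunction,determiner}; 2:vrezei {determiner,noun}; 3:snam {noun,conjunction}; 4:skaibailm {determiner,conjunction}; 5:fush {conjunction,determiner}; 6:krouposk {noun,determiner}; 7:vrezei {determiner,noun}.
Position 2: noun is ruled out by rule 1; that leaves determiner.
Position 3: noun is ruled out by rule 1; that leaves conjunction.
Position 4: conjunction is ruled out by rule 5; that leaves determiner.
Position 5: conjunction is ruled out by rule 5; that leaves determiner.
Position 6: noun is ruled out by rule 1; that leaves determiner.
Position 7: noun is ruled out by rule 1; that leaves determiner.
Position 1: conjunction is ruled out by rule 5; that leaves determiner.
The unique satisfying tagging is: determiner determiner conjunction determiner determiner determiner determiner.
Rule-by-rule: rule 1 holds; rule 2 holds; rule 3 holds; rule 4 holds; rule 5 holds.

determiner determiner conjunction determiner determiner determiner determiner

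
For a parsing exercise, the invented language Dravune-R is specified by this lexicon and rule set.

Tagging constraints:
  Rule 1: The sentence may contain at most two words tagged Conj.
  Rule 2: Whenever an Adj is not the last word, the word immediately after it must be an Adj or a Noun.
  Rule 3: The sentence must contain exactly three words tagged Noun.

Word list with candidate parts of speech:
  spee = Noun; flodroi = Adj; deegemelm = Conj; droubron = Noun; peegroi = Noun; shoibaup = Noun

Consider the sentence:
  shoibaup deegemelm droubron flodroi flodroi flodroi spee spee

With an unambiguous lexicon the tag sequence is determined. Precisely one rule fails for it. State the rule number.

Fixed tagging: Noun Conj Noun Adj Adj Adj Noun Noun.
Applying the rules: R1 pass, R2 pass, R3 fail.
Only rule 3 fails.

3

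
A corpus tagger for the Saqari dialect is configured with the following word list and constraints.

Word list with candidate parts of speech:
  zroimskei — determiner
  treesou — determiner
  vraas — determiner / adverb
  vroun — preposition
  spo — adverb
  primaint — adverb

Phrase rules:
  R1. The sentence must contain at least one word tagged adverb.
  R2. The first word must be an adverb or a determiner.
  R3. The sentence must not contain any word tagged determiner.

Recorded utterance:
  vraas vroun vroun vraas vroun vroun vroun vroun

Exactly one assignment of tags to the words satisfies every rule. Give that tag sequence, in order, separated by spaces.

adverb preposition preposition adverb preposition preposition preposition preposition

Candidates per position — 1:vraas {determiner,adverb}; 2:vroun {preposition}; 3:vroun {preposition}; 4:vraas {determiner,adverb}; 5:vroun {preposition}; 6:vroun {preposition}; 7:vroun {preposition}; 8:vroun {preposition}.
Position 1: determiner is ruled out by rule 3; that leaves adverb.
Position 4: determiner is ruled out by rule 3; that leaves adverb.
So the tagging must be: adverb preposition preposition adverb preposition preposition preposition preposition.
Checking: rule 1 ok; rule 2 ok; rule 3 ok.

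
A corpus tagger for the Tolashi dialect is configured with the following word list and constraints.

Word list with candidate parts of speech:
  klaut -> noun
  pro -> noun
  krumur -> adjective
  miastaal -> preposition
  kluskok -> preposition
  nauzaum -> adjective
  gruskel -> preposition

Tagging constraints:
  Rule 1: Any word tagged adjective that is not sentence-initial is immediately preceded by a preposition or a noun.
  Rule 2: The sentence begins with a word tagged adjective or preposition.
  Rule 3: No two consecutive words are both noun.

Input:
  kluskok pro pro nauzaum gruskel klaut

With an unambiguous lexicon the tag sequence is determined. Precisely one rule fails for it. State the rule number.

Fixed tagging: preposition noun noun adjective preposition noun.
Applying the rules: R1 ✓, R2 ✓, R3 ✗.
Only rule 3 fails.

3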